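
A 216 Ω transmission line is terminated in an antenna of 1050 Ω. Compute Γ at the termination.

Γ = 0.659

Γ = (Z_L − Z_0)/(Z_L + Z_0) = (1050 − 216)/(1050 + 216) = 834/1266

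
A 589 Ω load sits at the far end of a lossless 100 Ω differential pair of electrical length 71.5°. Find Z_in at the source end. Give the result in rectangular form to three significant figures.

Z_in ≈ 18.8 − j32.4 Ω

tan(βl) = tan(71.5°) = 2.99
Z_in = Z_0·(Z_L + jZ_0·tanβl)/(Z_0 + jZ_L·tanβl)
     = 100·(589 + j299)/(100 + j1760)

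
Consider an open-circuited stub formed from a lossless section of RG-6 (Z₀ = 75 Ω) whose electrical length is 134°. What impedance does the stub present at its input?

tan(βl) = -1.04
For an open-circuited stub, Z_in = −jZ_0·cot(βl) = −jZ_0/tan(βl)

Z_in ≈ +j72.4 Ω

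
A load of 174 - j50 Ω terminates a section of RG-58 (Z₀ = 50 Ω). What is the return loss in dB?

RL ≈ 4.69 dB

Γ = (124 − j50)/(224 − j50), |Γ| = 0.583
RL = −20·log₁₀|Γ| = −20·log₁₀(0.583)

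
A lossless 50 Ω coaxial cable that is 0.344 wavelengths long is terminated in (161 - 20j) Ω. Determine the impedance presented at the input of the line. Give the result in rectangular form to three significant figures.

βl = 2π × 0.344 = 124°
tan(βl) = tan(124°) = -1.49
Z_in = Z_0·(Z_L + jZ_0·tanβl)/(Z_0 + jZ_L·tanβl)
     = 50·(161 − j94.6)/(20.2 − j240)

Z_in ≈ 22.4 + j31.6 Ω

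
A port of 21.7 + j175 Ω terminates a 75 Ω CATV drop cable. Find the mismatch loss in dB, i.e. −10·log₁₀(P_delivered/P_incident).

Γ = (-53.3 + j175)/(96.7 + j175), |Γ| = 0.915
|Γ|² = 0.837, so P_del/P_inc = 1 − |Γ|² = 0.163
ML = −10·log₁₀(1 − |Γ|²)

mismatch loss ≈ 7.88 dB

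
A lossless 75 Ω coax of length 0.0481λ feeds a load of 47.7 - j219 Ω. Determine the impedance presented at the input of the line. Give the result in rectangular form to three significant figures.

Z_in ≈ 14.2 − j104 Ω

βl = 2π × 0.0481 = 17.3°
tan(βl) = tan(17.3°) = 0.312
Z_in = Z_0·(Z_L + jZ_0·tanβl)/(Z_0 + jZ_L·tanβl)
     = 75·(47.7 − j196)/(143 + j14.9)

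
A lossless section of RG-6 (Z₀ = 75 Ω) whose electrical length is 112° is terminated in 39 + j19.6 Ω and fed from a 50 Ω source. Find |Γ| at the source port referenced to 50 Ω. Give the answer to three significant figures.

tan(βl) = -2.48
Z_in = Z_0·(Z_L + jZ_0·tanβl)/(Z_0 + jZ_L·tanβl) = 63.6 − j51.1 Ω
Γ_s = (Z_in − Z_s)/(Z_in + Z_s) = (13.6 − j51.1)/(114 − j51.1), |Γ_s| = 0.424

|Γ| ≈ 0.424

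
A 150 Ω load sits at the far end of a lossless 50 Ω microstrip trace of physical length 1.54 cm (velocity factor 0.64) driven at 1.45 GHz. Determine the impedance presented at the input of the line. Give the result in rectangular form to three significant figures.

Z_in ≈ 32.9 − j43.6 Ω

λ = v/f = 0.64·c / 1.45 GHz = 0.132 m
βl = 2π·l/λ = 2π × 0.116 = 41.9°
tan(βl) = tan(41.9°) = 0.896
Z_in = Z_0·(Z_L + jZ_0·tanβl)/(Z_0 + jZ_L·tanβl)
     = 50·(150 + j44.8)/(50 + j134)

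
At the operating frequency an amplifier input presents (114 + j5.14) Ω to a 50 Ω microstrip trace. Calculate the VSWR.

Γ = (Z_L − Z_0)/(Z_L + Z_0) = (64 + j5.14)/(164 + j5.14)
|Γ| = 64.2/164 = 0.391
VSWR = (1 + |Γ|)/(1 − |Γ|) = 1.39/0.609

VSWR ≈ 2.29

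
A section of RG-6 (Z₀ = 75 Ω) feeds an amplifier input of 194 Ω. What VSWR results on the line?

Γ = (194 − 75)/(194 + 75) = 0.442
VSWR = (1 + 0.442)/(1 − 0.442)

VSWR ≈ 2.59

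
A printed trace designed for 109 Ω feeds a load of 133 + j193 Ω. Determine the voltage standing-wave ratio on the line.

VSWR ≈ 4.38

Γ = (Z_L − Z_0)/(Z_L + Z_0) = (24 + j193)/(242 + j193)
|Γ| = 194/310 = 0.628
VSWR = (1 + |Γ|)/(1 − |Γ|) = 1.63/0.372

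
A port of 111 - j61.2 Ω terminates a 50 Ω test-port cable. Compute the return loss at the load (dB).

RL ≈ 5.99 dB

Γ = (61 − j61.2)/(161 − j61.2), |Γ| = 0.502
RL = −20·log₁₀|Γ| = −20·log₁₀(0.502)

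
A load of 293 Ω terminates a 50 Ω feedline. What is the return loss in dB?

RL ≈ 2.99 dB

Γ = (293 − 50)/(293 + 50) = 0.708
RL = −20·log₁₀|Γ| = −20·log₁₀(0.708)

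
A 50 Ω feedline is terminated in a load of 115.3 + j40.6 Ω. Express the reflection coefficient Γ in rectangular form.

Γ ≈ 0.429 + j0.14

Γ = (Z_L − Z_0)/(Z_L + Z_0) = (65.3 + j40.6)/(165.3 + j40.6)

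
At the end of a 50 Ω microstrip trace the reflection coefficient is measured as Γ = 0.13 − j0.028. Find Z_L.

Z_L = Z_0·(1 + Γ)/(1 − Γ) = 50·(1.13 − j0.028)/(0.87 + j0.028)

Z_L ≈ 64.8 − j3.7 Ω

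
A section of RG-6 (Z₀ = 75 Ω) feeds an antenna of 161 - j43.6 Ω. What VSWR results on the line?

Γ = (Z_L − Z_0)/(Z_L + Z_0) = (86 − j43.6)/(236 − j43.6)
|Γ| = 96.4/240 = 0.402
VSWR = (1 + |Γ|)/(1 − |Γ|) = 1.4/0.598

VSWR ≈ 2.34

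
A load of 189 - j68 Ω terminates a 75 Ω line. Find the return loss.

RL ≈ 6.25 dB

Γ = (114 − j68)/(264 − j68), |Γ| = 0.487
RL = −20·log₁₀|Γ| = −20·log₁₀(0.487)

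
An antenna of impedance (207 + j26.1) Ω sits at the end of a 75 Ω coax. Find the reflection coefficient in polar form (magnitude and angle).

Γ ≈ 0.475 ∠ 5.9°

Γ = (Z_L − Z_0)/(Z_L + Z_0) = (132 + j26.1)/(282 + j26.1)
|Γ| = 135/283 = 0.475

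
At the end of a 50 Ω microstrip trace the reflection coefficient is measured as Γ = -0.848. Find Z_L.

Z_L = Z_0·(1 + Γ)/(1 − Γ) = 50·(0.152)/(1.85)

Z_L ≈ 4.11 Ω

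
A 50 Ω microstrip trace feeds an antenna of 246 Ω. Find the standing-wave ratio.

VSWR ≈ 4.92

For a purely resistive load, VSWR = R_L/Z_0 or Z_0/R_L (whichever > 1) = 246/50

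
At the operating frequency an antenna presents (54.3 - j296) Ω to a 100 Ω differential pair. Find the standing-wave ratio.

Γ = (Z_L − Z_0)/(Z_L + Z_0) = (-45.7 − j296)/(154.3 − j296)
|Γ| = 300/334 = 0.897
VSWR = (1 + |Γ|)/(1 − |Γ|) = 1.9/0.103

VSWR ≈ 18.5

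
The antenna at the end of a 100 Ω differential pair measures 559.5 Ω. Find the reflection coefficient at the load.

Γ = 0.697

Γ = (Z_L − Z_0)/(Z_L + Z_0) = (559.5 − 100)/(559.5 + 100) = 459.5/659.5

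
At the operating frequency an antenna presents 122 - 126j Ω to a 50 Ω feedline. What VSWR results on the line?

Γ = (Z_L − Z_0)/(Z_L + Z_0) = (72 − j126)/(172 − j126)
|Γ| = 145/213 = 0.681
VSWR = (1 + |Γ|)/(1 − |Γ|) = 1.68/0.319

VSWR ≈ 5.26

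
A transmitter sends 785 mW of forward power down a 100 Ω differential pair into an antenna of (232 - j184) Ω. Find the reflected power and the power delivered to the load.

|Γ| = |(132 − j184)/(332 − j184)| = 0.597
|Γ|² = 0.356
P_refl = |Γ|²·P_inc = 279 mW, P_del = (1 − |Γ|²)·P_inc = 506 mW

P_reflected ≈ 279 mW; P_delivered ≈ 506 mW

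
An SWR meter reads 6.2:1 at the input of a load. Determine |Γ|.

|Γ| ≈ 0.722

|Γ| = (S − 1)/(S + 1) = (6.2 − 1)/(6.2 + 1) = 5.2/7.2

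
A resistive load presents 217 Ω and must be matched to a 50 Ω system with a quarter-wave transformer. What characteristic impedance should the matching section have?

Z_qwt = √(Z_0·R_L) = √(50 × 217) = √10850

Z_qwt ≈ 104 Ω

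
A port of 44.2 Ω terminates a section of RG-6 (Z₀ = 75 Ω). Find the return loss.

RL ≈ 11.8 dB

Γ = (44.2 − 75)/(44.2 + 75) = -0.258
RL = −20·log₁₀|Γ| = −20·log₁₀(0.258)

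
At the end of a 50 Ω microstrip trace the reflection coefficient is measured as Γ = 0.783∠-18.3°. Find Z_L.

Z_L = Z_0·(1 + Γ)/(1 − Γ) = 50·(1.74 − j0.246)/(0.257 + j0.246)

Z_L ≈ 153 − j195 Ω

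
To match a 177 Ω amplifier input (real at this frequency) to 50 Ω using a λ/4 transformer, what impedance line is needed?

Z_qwt = √(Z_0·R_L) = √(50 × 177) = √8850

Z_qwt ≈ 94.1 Ω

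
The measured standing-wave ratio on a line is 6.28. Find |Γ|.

|Γ| = (S − 1)/(S + 1) = (6.28 − 1)/(6.28 + 1) = 5.28/7.28

|Γ| ≈ 0.725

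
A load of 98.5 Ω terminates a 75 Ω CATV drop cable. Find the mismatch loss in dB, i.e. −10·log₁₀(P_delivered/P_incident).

Γ = (98.5 − 75)/(98.5 + 75) = 0.135
|Γ|² = 0.0183, so P_del/P_inc = 1 − |Γ|² = 0.982
ML = −10·log₁₀(1 − |Γ|²)

mismatch loss ≈ 0.0804 dB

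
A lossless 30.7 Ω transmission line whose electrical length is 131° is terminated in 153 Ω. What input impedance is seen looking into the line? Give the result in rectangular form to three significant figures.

Z_in ≈ 10.5 + j24.9 Ω

tan(βl) = tan(131°) = -1.15
Z_in = Z_0·(Z_L + jZ_0·tanβl)/(Z_0 + jZ_L·tanβl)
     = 30.7·(153 − j35.3)/(30.7 − j176)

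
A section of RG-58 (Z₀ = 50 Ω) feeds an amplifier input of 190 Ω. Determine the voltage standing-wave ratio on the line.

Γ = (190 − 50)/(190 + 50) = 0.583
VSWR = (1 + 0.583)/(1 − 0.583)

VSWR ≈ 3.8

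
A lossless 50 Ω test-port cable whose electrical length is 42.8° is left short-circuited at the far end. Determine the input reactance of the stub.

tan(βl) = 0.926
For a short-circuited stub, Z_in = jZ_0·tan(βl)

X_in ≈ 46.3 Ω (inductive)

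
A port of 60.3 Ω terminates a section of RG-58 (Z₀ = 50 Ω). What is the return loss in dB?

Γ = (60.3 − 50)/(60.3 + 50) = 0.0934
RL = −20·log₁₀|Γ| = −20·log₁₀(0.0934)

RL ≈ 20.6 dB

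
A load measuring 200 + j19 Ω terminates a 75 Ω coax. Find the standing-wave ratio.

Γ = (Z_L − Z_0)/(Z_L + Z_0) = (125 + j19)/(275 + j19)
|Γ| = 126/276 = 0.459
VSWR = (1 + |Γ|)/(1 − |Γ|) = 1.46/0.541

VSWR ≈ 2.69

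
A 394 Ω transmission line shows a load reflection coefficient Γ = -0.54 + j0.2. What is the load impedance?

Z_L = Z_0·(1 + Γ)/(1 − Γ) = 394·(0.46 + j0.2)/(1.54 − j0.2)

Z_L ≈ 109 + j65.4 Ω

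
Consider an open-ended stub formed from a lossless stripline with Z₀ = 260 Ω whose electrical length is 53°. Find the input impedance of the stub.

Z_in ≈ −j196 Ω

tan(βl) = 1.33
For an open-ended stub, Z_in = −jZ_0·cot(βl) = −jZ_0/tan(βl)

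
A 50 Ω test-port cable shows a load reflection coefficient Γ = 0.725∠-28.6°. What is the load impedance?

Z_L ≈ 93.9 − j137 Ω

Z_L = Z_0·(1 + Γ)/(1 − Γ) = 50·(1.64 − j0.347)/(0.363 + j0.347)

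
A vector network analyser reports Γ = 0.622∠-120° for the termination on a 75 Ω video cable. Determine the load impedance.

Z_L = Z_0·(1 + Γ)/(1 − Γ) = 75·(0.689 − j0.539)/(1.31 + j0.539)

Z_L ≈ 22.9 − j40.2 Ω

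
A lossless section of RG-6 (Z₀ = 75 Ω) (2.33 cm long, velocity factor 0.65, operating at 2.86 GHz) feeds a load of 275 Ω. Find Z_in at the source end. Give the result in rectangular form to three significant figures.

λ = v/f = 0.65·c / 2.86 GHz = 0.0682 m
βl = 2π·l/λ = 2π × 0.342 = 123°
tan(βl) = tan(123°) = -1.54
Z_in = Z_0·(Z_L + jZ_0·tanβl)/(Z_0 + jZ_L·tanβl)
     = 75·(275 − j115)/(75 − j423)

Z_in ≈ 28.2 + j43.7 Ω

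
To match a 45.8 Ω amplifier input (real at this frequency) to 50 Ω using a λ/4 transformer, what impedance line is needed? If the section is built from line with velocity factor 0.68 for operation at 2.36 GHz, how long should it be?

Z_qwt = √(Z_0·R_L) = √(50 × 45.8) = √2290
λ = 0.68·c/f = 0.0864 m, so l = λ/4 = 0.0216 m

Z_qwt ≈ 47.9 Ω; length ≈ 2.16 cm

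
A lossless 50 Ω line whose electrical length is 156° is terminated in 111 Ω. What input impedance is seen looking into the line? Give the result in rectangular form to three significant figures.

tan(βl) = tan(156°) = -0.445
Z_in = Z_0·(Z_L + jZ_0·tanβl)/(Z_0 + jZ_L·tanβl)
     = 50·(111 − j22.3)/(50 − j49.4)

Z_in ≈ 67.3 + j44.2 Ω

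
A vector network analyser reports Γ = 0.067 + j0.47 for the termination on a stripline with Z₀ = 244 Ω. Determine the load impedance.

Z_L = Z_0·(1 + Γ)/(1 − Γ) = 244·(1.07 + j0.47)/(0.933 − j0.47)

Z_L ≈ 173 + j210 Ω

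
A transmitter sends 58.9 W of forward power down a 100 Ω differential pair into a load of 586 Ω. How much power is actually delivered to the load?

Γ = (586 − 100)/(586 + 100) = 0.708
|Γ|² = 0.502
P_refl = |Γ|²·P_inc = 29.6 W, P_del = (1 − |Γ|²)·P_inc = 29.3 W

P_delivered ≈ 29.3 W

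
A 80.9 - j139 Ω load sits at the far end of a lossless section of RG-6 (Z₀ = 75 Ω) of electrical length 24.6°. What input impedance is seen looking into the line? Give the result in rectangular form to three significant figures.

tan(βl) = tan(24.6°) = 0.458
Z_in = Z_0·(Z_L + jZ_0·tanβl)/(Z_0 + jZ_L·tanβl)
     = 75·(80.9 − j105)/(139 + j37)

Z_in ≈ 26.7 − j63.8 Ω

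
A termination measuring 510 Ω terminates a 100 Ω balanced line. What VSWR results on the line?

VSWR ≈ 5.1

For a purely resistive load, VSWR = R_L/Z_0 or Z_0/R_L (whichever > 1) = 510/100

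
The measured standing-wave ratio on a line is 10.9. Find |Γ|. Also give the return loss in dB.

|Γ| ≈ 0.832; return loss ≈ 1.6 dB

|Γ| = (S − 1)/(S + 1) = (10.9 − 1)/(10.9 + 1) = 9.9/11.9
RL = −20·log₁₀|Γ| = −20·log₁₀(0.832)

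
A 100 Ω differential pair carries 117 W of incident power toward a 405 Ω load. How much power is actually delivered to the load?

Γ = (405 − 100)/(405 + 100) = 0.604
|Γ|² = 0.365
P_refl = |Γ|²·P_inc = 42.7 W, P_del = (1 − |Γ|²)·P_inc = 74.3 W

P_delivered ≈ 74.3 W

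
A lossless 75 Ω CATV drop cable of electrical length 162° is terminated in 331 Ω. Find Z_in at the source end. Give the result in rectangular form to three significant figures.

tan(βl) = tan(162°) = -0.325
Z_in = Z_0·(Z_L + jZ_0·tanβl)/(Z_0 + jZ_L·tanβl)
     = 75·(331 − j24.4)/(75 − j108)

Z_in ≈ 120 + j147 Ω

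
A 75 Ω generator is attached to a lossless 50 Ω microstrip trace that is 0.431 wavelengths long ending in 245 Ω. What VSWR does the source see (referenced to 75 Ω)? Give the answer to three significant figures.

VSWR ≈ 4.01

βl = 2π × 0.431 = 155°
tan(βl) = -0.463
Z_in = Z_0·(Z_L + jZ_0·tanβl)/(Z_0 + jZ_L·tanβl) = 48.4 + j86.7 Ω
Γ_s = (Z_in − Z_s)/(Z_in + Z_s) = (-26.6 + j86.7)/(123 + j86.7), |Γ_s| = 0.601
VSWR = (1 + |Γ_s|)/(1 − |Γ_s|)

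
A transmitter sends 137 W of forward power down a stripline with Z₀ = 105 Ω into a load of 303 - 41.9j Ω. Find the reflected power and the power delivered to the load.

|Γ| = |(198 − j41.9)/(408 − j41.9)| = 0.493
|Γ|² = 0.243
P_refl = |Γ|²·P_inc = 33.4 W, P_del = (1 − |Γ|²)·P_inc = 104 W

P_reflected ≈ 33.4 W; P_delivered ≈ 104 W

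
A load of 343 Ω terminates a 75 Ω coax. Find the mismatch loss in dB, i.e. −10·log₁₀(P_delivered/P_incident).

mismatch loss ≈ 2.3 dB

Γ = (343 − 75)/(343 + 75) = 0.641
|Γ|² = 0.411, so P_del/P_inc = 1 − |Γ|² = 0.589
ML = −10·log₁₀(1 − |Γ|²)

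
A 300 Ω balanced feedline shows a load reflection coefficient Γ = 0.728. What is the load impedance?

Z_L = Z_0·(1 + Γ)/(1 − Γ) = 300·(1.73)/(0.272)

Z_L ≈ 1910 Ω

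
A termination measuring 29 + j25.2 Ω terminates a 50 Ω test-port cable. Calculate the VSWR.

Γ = (Z_L − Z_0)/(Z_L + Z_0) = (-21 + j25.2)/(79 + j25.2)
|Γ| = 32.8/82.9 = 0.396
VSWR = (1 + |Γ|)/(1 − |Γ|) = 1.4/0.604

VSWR ≈ 2.31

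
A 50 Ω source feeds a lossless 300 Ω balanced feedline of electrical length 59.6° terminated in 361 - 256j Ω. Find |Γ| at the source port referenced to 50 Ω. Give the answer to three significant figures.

|Γ| ≈ 0.47

tan(βl) = 1.7
Z_in = Z_0·(Z_L + jZ_0·tanβl)/(Z_0 + jZ_L·tanβl) = 138 − j11.1 Ω
Γ_s = (Z_in − Z_s)/(Z_in + Z_s) = (87.8 − j11.1)/(188 − j11.1), |Γ_s| = 0.47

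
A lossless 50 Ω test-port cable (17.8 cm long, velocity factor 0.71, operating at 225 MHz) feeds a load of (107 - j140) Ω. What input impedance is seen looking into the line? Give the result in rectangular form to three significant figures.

Z_in ≈ 8.4 − j7.92 Ω

λ = v/f = 0.71·c / 225 MHz = 0.947 m
βl = 2π·l/λ = 2π × 0.188 = 67.7°
tan(βl) = tan(67.7°) = 2.44
Z_in = Z_0·(Z_L + jZ_0·tanβl)/(Z_0 + jZ_L·tanβl)
     = 50·(107 − j18.1)/(391 + j261)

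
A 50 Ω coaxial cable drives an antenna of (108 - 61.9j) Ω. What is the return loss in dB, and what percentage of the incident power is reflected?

RL ≈ 6.02 dB; 25% of incident power reflected

Γ = (58 − j61.9)/(158 − j61.9), |Γ| = 0.5
RL = −20·log₁₀(0.5) = 6.02 dB
P_refl/P_inc = |Γ|² = 0.25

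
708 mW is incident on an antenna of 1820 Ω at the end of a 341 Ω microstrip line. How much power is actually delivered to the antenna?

P_delivered ≈ 376 mW

Γ = (1820 − 341)/(1820 + 341) = 0.684
|Γ|² = 0.468
P_refl = |Γ|²·P_inc = 332 mW, P_del = (1 − |Γ|²)·P_inc = 376 mW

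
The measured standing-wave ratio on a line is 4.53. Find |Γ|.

|Γ| ≈ 0.638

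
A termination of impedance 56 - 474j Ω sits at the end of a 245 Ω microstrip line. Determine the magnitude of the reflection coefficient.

Γ = (Z_L − Z_0)/(Z_L + Z_0) = (-189 − j474)/(301 − j474)
|Γ| = 510/561

|Γ| ≈ 0.909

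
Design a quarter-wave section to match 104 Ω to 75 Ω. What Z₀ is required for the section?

Z_qwt ≈ 88.3 Ω

Z_qwt = √(Z_0·R_L) = √(75 × 104) = √7800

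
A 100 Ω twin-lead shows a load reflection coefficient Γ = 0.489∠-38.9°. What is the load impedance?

Z_L ≈ 159 − j128 Ω

Z_L = Z_0·(1 + Γ)/(1 − Γ) = 100·(1.38 − j0.307)/(0.619 + j0.307)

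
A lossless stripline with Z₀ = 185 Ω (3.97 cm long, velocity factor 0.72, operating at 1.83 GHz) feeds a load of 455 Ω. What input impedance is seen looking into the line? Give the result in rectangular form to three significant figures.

Z_in ≈ 96.7 + j87.8 Ω

λ = v/f = 0.72·c / 1.83 GHz = 0.118 m
βl = 2π·l/λ = 2π × 0.336 = 121°
tan(βl) = tan(121°) = -1.66
Z_in = Z_0·(Z_L + jZ_0·tanβl)/(Z_0 + jZ_L·tanβl)
     = 185·(455 − j307)/(185 − j755)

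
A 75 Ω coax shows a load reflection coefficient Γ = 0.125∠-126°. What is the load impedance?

Z_L = Z_0·(1 + Γ)/(1 − Γ) = 75·(0.927 − j0.101)/(1.07 + j0.101)

Z_L ≈ 63.5 − j13 Ω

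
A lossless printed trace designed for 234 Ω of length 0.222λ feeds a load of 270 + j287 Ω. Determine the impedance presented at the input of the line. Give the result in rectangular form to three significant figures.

Z_in ≈ 115 − j146 Ω

βl = 2π × 0.222 = 79.9°
tan(βl) = tan(79.9°) = 5.63
Z_in = Z_0·(Z_L + jZ_0·tanβl)/(Z_0 + jZ_L·tanβl)
     = 234·(270 + j1600)/(-1380 + j1520)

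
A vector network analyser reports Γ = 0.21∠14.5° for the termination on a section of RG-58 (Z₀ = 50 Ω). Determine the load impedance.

Z_L = Z_0·(1 + Γ)/(1 − Γ) = 50·(1.2 + j0.0526)/(0.797 − j0.0526)

Z_L ≈ 75 + j8.25 Ω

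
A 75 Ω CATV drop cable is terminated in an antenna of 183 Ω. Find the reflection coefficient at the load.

Γ = 0.419

Γ = (Z_L − Z_0)/(Z_L + Z_0) = (183 − 75)/(183 + 75) = 108/258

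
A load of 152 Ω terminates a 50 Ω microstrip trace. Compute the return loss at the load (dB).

Γ = (152 − 50)/(152 + 50) = 0.505
RL = −20·log₁₀|Γ| = −20·log₁₀(0.505)

RL ≈ 5.94 dB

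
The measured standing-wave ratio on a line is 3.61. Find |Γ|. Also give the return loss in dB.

|Γ| = (S − 1)/(S + 1) = (3.61 − 1)/(3.61 + 1) = 2.61/4.61
RL = −20·log₁₀|Γ| = −20·log₁₀(0.566)

|Γ| ≈ 0.566; return loss ≈ 4.94 dB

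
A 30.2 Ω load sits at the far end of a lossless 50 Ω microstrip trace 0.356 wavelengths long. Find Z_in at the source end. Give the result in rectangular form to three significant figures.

Z_in ≈ 49.7 − j25.4 Ω

βl = 2π × 0.356 = 128°
tan(βl) = tan(128°) = -1.27
Z_in = Z_0·(Z_L + jZ_0·tanβl)/(Z_0 + jZ_L·tanβl)
     = 50·(30.2 − j63.6)/(50 − j38.4)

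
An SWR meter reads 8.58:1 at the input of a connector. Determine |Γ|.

|Γ| = (S − 1)/(S + 1) = (8.58 − 1)/(8.58 + 1) = 7.58/9.58

|Γ| ≈ 0.791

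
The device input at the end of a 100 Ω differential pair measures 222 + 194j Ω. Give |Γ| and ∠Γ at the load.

Γ = (Z_L − Z_0)/(Z_L + Z_0) = (122 + j194)/(322 + j194)
|Γ| = 229/376 = 0.61

Γ ≈ 0.61 ∠ 26.8°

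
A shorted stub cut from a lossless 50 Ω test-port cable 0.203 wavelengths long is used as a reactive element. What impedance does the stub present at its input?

Z_in ≈ +j164 Ω

βl = 2π × 0.203 = 73.1°
tan(βl) = 3.29
For a shorted stub, Z_in = jZ_0·tan(βl)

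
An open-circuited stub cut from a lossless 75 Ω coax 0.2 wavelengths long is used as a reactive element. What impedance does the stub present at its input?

βl = 2π × 0.2 = 72°
tan(βl) = 3.08
For an open-circuited stub, Z_in = −jZ_0·cot(βl) = −jZ_0/tan(βl)

Z_in ≈ −j24.4 Ω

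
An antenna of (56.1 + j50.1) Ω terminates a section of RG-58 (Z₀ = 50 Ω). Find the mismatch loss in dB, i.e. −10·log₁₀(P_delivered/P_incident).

Γ = (6.1 + j50.1)/(106.1 + j50.1), |Γ| = 0.43
|Γ|² = 0.185, so P_del/P_inc = 1 − |Γ|² = 0.815
ML = −10·log₁₀(1 − |Γ|²)

mismatch loss ≈ 0.889 dB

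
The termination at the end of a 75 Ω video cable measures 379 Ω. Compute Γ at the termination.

Γ = 0.67

Γ = (Z_L − Z_0)/(Z_L + Z_0) = (379 − 75)/(379 + 75) = 304/454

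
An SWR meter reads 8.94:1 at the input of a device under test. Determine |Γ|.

|Γ| = (S − 1)/(S + 1) = (8.94 − 1)/(8.94 + 1) = 7.94/9.94

|Γ| ≈ 0.799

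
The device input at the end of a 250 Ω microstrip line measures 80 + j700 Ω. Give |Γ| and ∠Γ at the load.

Γ ≈ 0.931 ∠ 38.9°

Γ = (Z_L − Z_0)/(Z_L + Z_0) = (-170 + j700)/(330 + j700)
|Γ| = 720/774 = 0.931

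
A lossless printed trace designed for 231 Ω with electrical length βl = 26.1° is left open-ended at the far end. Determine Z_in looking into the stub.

Z_in ≈ −j472 Ω

tan(βl) = 0.49
For an open-ended stub, Z_in = −jZ_0·cot(βl) = −jZ_0/tan(βl)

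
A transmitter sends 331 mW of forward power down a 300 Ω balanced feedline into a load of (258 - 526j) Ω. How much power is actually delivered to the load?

P_delivered ≈ 174 mW

|Γ| = |(-42 − j526)/(558 − j526)| = 0.688
|Γ|² = 0.474
P_refl = |Γ|²·P_inc = 157 mW, P_del = (1 − |Γ|²)·P_inc = 174 mW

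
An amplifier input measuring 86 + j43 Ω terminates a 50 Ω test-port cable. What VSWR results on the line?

Γ = (Z_L − Z_0)/(Z_L + Z_0) = (36 + j43)/(136 + j43)
|Γ| = 56.1/143 = 0.393
VSWR = (1 + |Γ|)/(1 − |Γ|) = 1.39/0.607

VSWR ≈ 2.3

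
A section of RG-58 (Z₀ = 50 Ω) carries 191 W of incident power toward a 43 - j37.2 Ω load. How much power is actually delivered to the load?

|Γ| = |(-7 − j37.2)/(93 − j37.2)| = 0.378
|Γ|² = 0.143
P_refl = |Γ|²·P_inc = 27.3 W, P_del = (1 − |Γ|²)·P_inc = 164 W

P_delivered ≈ 164 W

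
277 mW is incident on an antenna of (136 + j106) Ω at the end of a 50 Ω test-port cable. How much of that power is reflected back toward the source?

|Γ| = |(86 + j106)/(186 + j106)| = 0.638
|Γ|² = 0.407
P_refl = |Γ|²·P_inc = 113 mW, P_del = (1 − |Γ|²)·P_inc = 164 mW

P_reflected ≈ 113 mW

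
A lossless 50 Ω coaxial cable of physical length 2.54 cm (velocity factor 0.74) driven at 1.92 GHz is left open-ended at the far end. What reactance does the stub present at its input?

X_in ≈ -9.64 Ω (capacitive)

λ = v/f = 0.74·c / 1.92 GHz = 0.116 m
βl = 2π·l/λ = 2π × 0.22 = 79.1°
tan(βl) = 5.18
For an open-ended stub, Z_in = −jZ_0·cot(βl) = −jZ_0/tan(βl)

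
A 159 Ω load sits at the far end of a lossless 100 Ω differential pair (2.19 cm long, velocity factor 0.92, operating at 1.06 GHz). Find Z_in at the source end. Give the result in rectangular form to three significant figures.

λ = v/f = 0.92·c / 1.06 GHz = 0.26 m
βl = 2π·l/λ = 2π × 0.0841 = 30.3°
tan(βl) = tan(30.3°) = 0.584
Z_in = Z_0·(Z_L + jZ_0·tanβl)/(Z_0 + jZ_L·tanβl)
     = 100·(159 + j58.4)/(100 + j92.8)

Z_in ≈ 115 − j47.9 Ω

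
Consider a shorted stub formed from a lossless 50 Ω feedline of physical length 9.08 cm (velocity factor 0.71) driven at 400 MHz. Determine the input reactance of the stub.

X_in ≈ 91.7 Ω (inductive)

λ = v/f = 0.71·c / 400 MHz = 0.532 m
βl = 2π·l/λ = 2π × 0.171 = 61.4°
tan(βl) = 1.83
For a shorted stub, Z_in = jZ_0·tan(βl)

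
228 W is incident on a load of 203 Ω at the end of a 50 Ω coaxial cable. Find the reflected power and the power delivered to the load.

Γ = (203 − 50)/(203 + 50) = 0.605
|Γ|² = 0.366
P_refl = |Γ|²·P_inc = 83.4 W, P_del = (1 − |Γ|²)·P_inc = 145 W

P_reflected ≈ 83.4 W; P_delivered ≈ 145 W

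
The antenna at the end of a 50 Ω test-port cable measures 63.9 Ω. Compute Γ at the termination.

Γ = (Z_L − Z_0)/(Z_L + Z_0) = (63.9 − 50)/(63.9 + 50) = 13.9/113.9

Γ = 0.122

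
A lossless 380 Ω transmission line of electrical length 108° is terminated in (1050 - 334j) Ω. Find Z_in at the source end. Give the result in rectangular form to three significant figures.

tan(βl) = tan(108°) = -3.08
Z_in = Z_0·(Z_L + jZ_0·tanβl)/(Z_0 + jZ_L·tanβl)
     = 380·(1050 − j1500)/(-648 − j3230)

Z_in ≈ 146 + j153 Ω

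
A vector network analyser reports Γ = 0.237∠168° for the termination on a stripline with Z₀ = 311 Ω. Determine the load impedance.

Z_L ≈ 193 + j20.2 Ω

Z_L = Z_0·(1 + Γ)/(1 − Γ) = 311·(0.768 + j0.0493)/(1.23 − j0.0493)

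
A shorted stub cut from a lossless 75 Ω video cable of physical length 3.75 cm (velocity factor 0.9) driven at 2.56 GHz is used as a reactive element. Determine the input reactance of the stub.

X_in ≈ -96 Ω (capacitive)

λ = v/f = 0.9·c / 2.56 GHz = 0.105 m
βl = 2π·l/λ = 2π × 0.356 = 128°
tan(βl) = -1.28
For a shorted stub, Z_in = jZ_0·tan(βl)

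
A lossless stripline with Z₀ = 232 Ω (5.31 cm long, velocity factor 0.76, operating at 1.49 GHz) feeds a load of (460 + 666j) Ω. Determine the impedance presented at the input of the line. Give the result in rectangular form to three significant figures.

Z_in ≈ 41.1 + j88.1 Ω

λ = v/f = 0.76·c / 1.49 GHz = 0.153 m
βl = 2π·l/λ = 2π × 0.347 = 125°
tan(βl) = tan(125°) = -1.43
Z_in = Z_0·(Z_L + jZ_0·tanβl)/(Z_0 + jZ_L·tanβl)
     = 232·(460 + j334)/(1190 − j659)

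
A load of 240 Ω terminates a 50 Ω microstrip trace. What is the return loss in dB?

Γ = (240 − 50)/(240 + 50) = 0.655
RL = −20·log₁₀|Γ| = −20·log₁₀(0.655)

RL ≈ 3.67 dB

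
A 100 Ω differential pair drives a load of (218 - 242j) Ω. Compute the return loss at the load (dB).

RL ≈ 3.43 dB

Γ = (118 − j242)/(318 − j242), |Γ| = 0.674
RL = −20·log₁₀|Γ| = −20·log₁₀(0.674)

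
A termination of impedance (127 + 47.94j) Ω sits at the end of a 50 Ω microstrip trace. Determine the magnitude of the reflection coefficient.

Γ = (Z_L − Z_0)/(Z_L + Z_0) = (77 + j47.94)/(177 + j47.94)
|Γ| = 90.7/183

|Γ| ≈ 0.495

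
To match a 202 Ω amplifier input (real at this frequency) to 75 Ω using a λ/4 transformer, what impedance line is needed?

Z_qwt = √(Z_0·R_L) = √(75 × 202) = √15150

Z_qwt ≈ 123 Ω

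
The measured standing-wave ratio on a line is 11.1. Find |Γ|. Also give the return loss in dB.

|Γ| = (S − 1)/(S + 1) = (11.1 − 1)/(11.1 + 1) = 10.1/12.1
RL = −20·log₁₀|Γ| = −20·log₁₀(0.835)

|Γ| ≈ 0.835; return loss ≈ 1.57 dB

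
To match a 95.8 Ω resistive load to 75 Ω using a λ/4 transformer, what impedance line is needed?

Z_qwt ≈ 84.8 Ω

Z_qwt = √(Z_0·R_L) = √(75 × 95.8) = √7185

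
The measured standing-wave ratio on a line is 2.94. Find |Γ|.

|Γ| ≈ 0.492

|Γ| = (S − 1)/(S + 1) = (2.94 − 1)/(2.94 + 1) = 1.94/3.94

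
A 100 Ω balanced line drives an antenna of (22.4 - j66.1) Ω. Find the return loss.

RL ≈ 2.7 dB

Γ = (-77.6 − j66.1)/(122.4 − j66.1), |Γ| = 0.733
RL = −20·log₁₀|Γ| = −20·log₁₀(0.733)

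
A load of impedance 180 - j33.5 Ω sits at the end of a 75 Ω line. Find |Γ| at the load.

Γ = (Z_L − Z_0)/(Z_L + Z_0) = (105 − j33.5)/(255 − j33.5)
|Γ| = 110/257

|Γ| ≈ 0.429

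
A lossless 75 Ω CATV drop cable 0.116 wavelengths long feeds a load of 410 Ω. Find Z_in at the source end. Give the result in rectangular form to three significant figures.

βl = 2π × 0.116 = 41.8°
tan(βl) = tan(41.8°) = 0.893
Z_in = Z_0·(Z_L + jZ_0·tanβl)/(Z_0 + jZ_L·tanβl)
     = 75·(410 + j67)/(75 + j366)

Z_in ≈ 29.7 − j77.9 Ω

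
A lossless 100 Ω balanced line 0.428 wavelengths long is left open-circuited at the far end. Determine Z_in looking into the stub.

Z_in ≈ +j206 Ω

βl = 2π × 0.428 = 154°
tan(βl) = -0.486
For an open-circuited stub, Z_in = −jZ_0·cot(βl) = −jZ_0/tan(βl)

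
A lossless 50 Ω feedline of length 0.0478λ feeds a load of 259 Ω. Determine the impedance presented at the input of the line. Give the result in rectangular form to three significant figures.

βl = 2π × 0.0478 = 17.2°
tan(βl) = tan(17.2°) = 0.31
Z_in = Z_0·(Z_L + jZ_0·tanβl)/(Z_0 + jZ_L·tanβl)
     = 50·(259 + j15.5)/(50 + j80.2)

Z_in ≈ 79.4 − j112 Ω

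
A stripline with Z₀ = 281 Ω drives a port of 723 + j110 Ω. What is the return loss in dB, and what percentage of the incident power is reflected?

RL ≈ 6.92 dB; 20.3% of incident power reflected

Γ = (442 + j110)/(1004 + j110), |Γ| = 0.451
RL = −20·log₁₀(0.451) = 6.92 dB
P_refl/P_inc = |Γ|² = 0.203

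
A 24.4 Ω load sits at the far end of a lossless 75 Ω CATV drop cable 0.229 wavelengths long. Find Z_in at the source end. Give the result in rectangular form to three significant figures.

βl = 2π × 0.229 = 82.4°
tan(βl) = tan(82.4°) = 7.53
Z_in = Z_0·(Z_L + jZ_0·tanβl)/(Z_0 + jZ_L·tanβl)
     = 75·(24.4 + j565)/(75 + j184)

Z_in ≈ 201 + j72.1 Ω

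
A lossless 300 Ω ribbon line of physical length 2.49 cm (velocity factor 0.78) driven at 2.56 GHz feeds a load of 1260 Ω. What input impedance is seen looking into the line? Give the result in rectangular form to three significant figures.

λ = v/f = 0.78·c / 2.56 GHz = 0.0914 m
βl = 2π·l/λ = 2π × 0.272 = 98.1°
tan(βl) = tan(98.1°) = -7.05
Z_in = Z_0·(Z_L + jZ_0·tanβl)/(Z_0 + jZ_L·tanβl)
     = 300·(1260 − j2120)/(300 − j8890)

Z_in ≈ 72.8 + j40.1 Ω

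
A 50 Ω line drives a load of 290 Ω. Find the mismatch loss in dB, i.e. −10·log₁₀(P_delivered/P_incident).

Γ = (290 − 50)/(290 + 50) = 0.706
|Γ|² = 0.498, so P_del/P_inc = 1 − |Γ|² = 0.502
ML = −10·log₁₀(1 − |Γ|²)

mismatch loss ≈ 3 dB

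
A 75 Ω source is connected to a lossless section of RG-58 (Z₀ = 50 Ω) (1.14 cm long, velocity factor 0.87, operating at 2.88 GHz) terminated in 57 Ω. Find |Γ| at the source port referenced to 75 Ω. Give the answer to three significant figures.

λ = v/f = 0.87·c / 2.88 GHz = 0.0906 m
βl = 2π·l/λ = 2π × 0.126 = 45.3°
tan(βl) = 1.01
Z_in = Z_0·(Z_L + jZ_0·tanβl)/(Z_0 + jZ_L·tanβl) = 49.5 − j6.51 Ω
Γ_s = (Z_in − Z_s)/(Z_in + Z_s) = (-25.5 − j6.51)/(125 − j6.51), |Γ_s| = 0.211

|Γ| ≈ 0.211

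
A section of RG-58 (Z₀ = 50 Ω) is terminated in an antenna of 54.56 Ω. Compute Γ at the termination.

Γ = 0.0436

Γ = (Z_L − Z_0)/(Z_L + Z_0) = (54.56 − 50)/(54.56 + 50) = 4.56/104.6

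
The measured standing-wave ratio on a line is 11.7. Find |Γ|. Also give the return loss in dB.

|Γ| = (S − 1)/(S + 1) = (11.7 − 1)/(11.7 + 1) = 10.7/12.7
RL = −20·log₁₀|Γ| = −20·log₁₀(0.843)

|Γ| ≈ 0.843; return loss ≈ 1.49 dB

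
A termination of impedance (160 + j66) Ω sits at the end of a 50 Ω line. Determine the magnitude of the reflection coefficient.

|Γ| ≈ 0.583

Γ = (Z_L − Z_0)/(Z_L + Z_0) = (110 + j66)/(210 + j66)
|Γ| = 128/220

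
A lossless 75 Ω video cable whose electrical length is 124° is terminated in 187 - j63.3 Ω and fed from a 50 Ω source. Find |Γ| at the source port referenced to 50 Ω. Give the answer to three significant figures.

tan(βl) = -1.48
Z_in = Z_0·(Z_L + jZ_0·tanβl)/(Z_0 + jZ_L·tanβl) = 43.6 + j53.5 Ω
Γ_s = (Z_in − Z_s)/(Z_in + Z_s) = (-6.44 + j53.5)/(93.6 + j53.5), |Γ_s| = 0.5

|Γ| ≈ 0.5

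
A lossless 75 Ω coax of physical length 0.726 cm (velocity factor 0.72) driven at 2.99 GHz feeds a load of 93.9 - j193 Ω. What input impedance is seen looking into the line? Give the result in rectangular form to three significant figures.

λ = v/f = 0.72·c / 2.99 GHz = 0.0722 m
βl = 2π·l/λ = 2π × 0.1 = 36.2°
tan(βl) = tan(36.2°) = 0.731
Z_in = Z_0·(Z_L + jZ_0·tanβl)/(Z_0 + jZ_L·tanβl)
     = 75·(93.9 − j138)/(216 + j68.7)

Z_in ≈ 15.8 − j52.9 Ω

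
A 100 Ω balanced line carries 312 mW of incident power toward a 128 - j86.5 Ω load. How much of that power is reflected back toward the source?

P_reflected ≈ 43.4 mW

|Γ| = |(28 − j86.5)/(228 − j86.5)| = 0.373
|Γ|² = 0.139
P_refl = |Γ|²·P_inc = 43.4 mW, P_del = (1 − |Γ|²)·P_inc = 269 mW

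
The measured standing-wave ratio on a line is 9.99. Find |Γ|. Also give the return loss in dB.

|Γ| ≈ 0.818; return loss ≈ 1.74 dB

|Γ| = (S − 1)/(S + 1) = (9.99 − 1)/(9.99 + 1) = 8.99/11
RL = −20·log₁₀|Γ| = −20·log₁₀(0.818)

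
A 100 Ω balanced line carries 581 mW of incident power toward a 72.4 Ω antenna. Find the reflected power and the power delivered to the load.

Γ = (72.4 − 100)/(72.4 + 100) = -0.16
|Γ|² = 0.0256
P_refl = |Γ|²·P_inc = 14.9 mW, P_del = (1 − |Γ|²)·P_inc = 566 mW

P_reflected ≈ 14.9 mW; P_delivered ≈ 566 mW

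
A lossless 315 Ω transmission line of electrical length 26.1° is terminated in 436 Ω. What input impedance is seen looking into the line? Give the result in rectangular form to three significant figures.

Z_in ≈ 370 − j96.8 Ω

tan(βl) = tan(26.1°) = 0.49
Z_in = Z_0·(Z_L + jZ_0·tanβl)/(Z_0 + jZ_L·tanβl)
     = 315·(436 + j154)/(315 + j214)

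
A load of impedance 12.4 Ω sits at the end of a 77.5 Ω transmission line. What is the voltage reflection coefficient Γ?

Γ = (Z_L − Z_0)/(Z_L + Z_0) = (12.4 − 77.5)/(12.4 + 77.5) = -65.1/89.9

Γ = -0.724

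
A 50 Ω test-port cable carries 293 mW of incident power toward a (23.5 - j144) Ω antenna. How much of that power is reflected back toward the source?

P_reflected ≈ 240 mW

|Γ| = |(-26.5 − j144)/(73.5 − j144)| = 0.906
|Γ|² = 0.82
P_refl = |Γ|²·P_inc = 240 mW, P_del = (1 − |Γ|²)·P_inc = 52.7 mW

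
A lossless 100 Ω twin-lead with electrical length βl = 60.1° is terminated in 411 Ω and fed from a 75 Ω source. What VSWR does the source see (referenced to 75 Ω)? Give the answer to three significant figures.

VSWR ≈ 3.7

tan(βl) = 1.74
Z_in = Z_0·(Z_L + jZ_0·tanβl)/(Z_0 + jZ_L·tanβl) = 31.8 − j53.1 Ω
Γ_s = (Z_in − Z_s)/(Z_in + Z_s) = (-43.2 − j53.1)/(107 − j53.1), |Γ_s| = 0.574
VSWR = (1 + |Γ_s|)/(1 − |Γ_s|)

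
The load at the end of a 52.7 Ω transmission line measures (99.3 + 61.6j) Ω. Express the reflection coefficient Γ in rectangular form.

Γ ≈ 0.404 + j0.241

Γ = (Z_L − Z_0)/(Z_L + Z_0) = (46.6 + j61.6)/(152 + j61.6)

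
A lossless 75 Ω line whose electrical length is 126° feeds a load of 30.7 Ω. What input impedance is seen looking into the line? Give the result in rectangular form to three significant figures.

tan(βl) = tan(126°) = -1.38
Z_in = Z_0·(Z_L + jZ_0·tanβl)/(Z_0 + jZ_L·tanβl)
     = 75·(30.7 − j103)/(75 − j42.3)

Z_in ≈ 67.4 − j65.2 Ω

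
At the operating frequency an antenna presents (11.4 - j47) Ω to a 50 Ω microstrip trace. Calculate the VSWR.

VSWR ≈ 8.37

Γ = (Z_L − Z_0)/(Z_L + Z_0) = (-38.6 − j47)/(61.4 − j47)
|Γ| = 60.8/77.3 = 0.787
VSWR = (1 + |Γ|)/(1 − |Γ|) = 1.79/0.213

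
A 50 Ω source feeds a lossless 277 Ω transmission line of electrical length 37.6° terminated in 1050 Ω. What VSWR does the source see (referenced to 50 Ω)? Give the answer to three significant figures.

tan(βl) = 0.77
Z_in = Z_0·(Z_L + jZ_0·tanβl)/(Z_0 + jZ_L·tanβl) = 176 − j300 Ω
Γ_s = (Z_in − Z_s)/(Z_in + Z_s) = (126 − j300)/(226 − j300), |Γ_s| = 0.866
VSWR = (1 + |Γ_s|)/(1 − |Γ_s|)

VSWR ≈ 13.9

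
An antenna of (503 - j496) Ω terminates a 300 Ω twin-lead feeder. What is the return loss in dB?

Γ = (203 − j496)/(803 − j496), |Γ| = 0.568
RL = −20·log₁₀|Γ| = −20·log₁₀(0.568)

RL ≈ 4.92 dB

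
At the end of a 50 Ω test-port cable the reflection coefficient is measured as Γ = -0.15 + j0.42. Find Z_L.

Z_L ≈ 26.7 + j28 Ω

Z_L = Z_0·(1 + Γ)/(1 − Γ) = 50·(0.85 + j0.42)/(1.15 − j0.42)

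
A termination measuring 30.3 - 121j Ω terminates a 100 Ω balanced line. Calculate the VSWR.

Γ = (Z_L − Z_0)/(Z_L + Z_0) = (-69.7 − j121)/(130.3 − j121)
|Γ| = 140/178 = 0.785
VSWR = (1 + |Γ|)/(1 − |Γ|) = 1.79/0.215

VSWR ≈ 8.32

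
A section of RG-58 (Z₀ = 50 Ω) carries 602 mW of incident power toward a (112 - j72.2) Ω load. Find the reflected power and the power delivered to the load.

P_reflected ≈ 173 mW; P_delivered ≈ 429 mW

|Γ| = |(62 − j72.2)/(162 − j72.2)| = 0.537
|Γ|² = 0.288
P_refl = |Γ|²·P_inc = 173 mW, P_del = (1 − |Γ|²)·P_inc = 429 mW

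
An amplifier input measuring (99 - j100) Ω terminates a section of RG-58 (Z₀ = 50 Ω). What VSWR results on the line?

VSWR ≈ 4.27

Γ = (Z_L − Z_0)/(Z_L + Z_0) = (49 − j100)/(149 − j100)
|Γ| = 111/179 = 0.621
VSWR = (1 + |Γ|)/(1 − |Γ|) = 1.62/0.379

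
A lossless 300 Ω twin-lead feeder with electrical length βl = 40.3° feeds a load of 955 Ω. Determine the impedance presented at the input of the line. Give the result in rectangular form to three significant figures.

tan(βl) = tan(40.3°) = 0.848
Z_in = Z_0·(Z_L + jZ_0·tanβl)/(Z_0 + jZ_L·tanβl)
     = 300·(955 + j254)/(300 + j810)

Z_in ≈ 198 − j280 Ω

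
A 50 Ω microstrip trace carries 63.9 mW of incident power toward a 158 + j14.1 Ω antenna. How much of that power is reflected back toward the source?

|Γ| = |(108 + j14.1)/(208 + j14.1)| = 0.522
|Γ|² = 0.273
P_refl = |Γ|²·P_inc = 17.4 mW, P_del = (1 − |Γ|²)·P_inc = 46.5 mW

P_reflected ≈ 17.4 mW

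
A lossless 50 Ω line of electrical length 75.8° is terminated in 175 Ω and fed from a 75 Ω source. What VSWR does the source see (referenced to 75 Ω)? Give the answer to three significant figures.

tan(βl) = 3.95
Z_in = Z_0·(Z_L + jZ_0·tanβl)/(Z_0 + jZ_L·tanβl) = 15.1 − j11.6 Ω
Γ_s = (Z_in − Z_s)/(Z_in + Z_s) = (-59.9 − j11.6)/(90.1 − j11.6), |Γ_s| = 0.671
VSWR = (1 + |Γ_s|)/(1 − |Γ_s|)

VSWR ≈ 5.08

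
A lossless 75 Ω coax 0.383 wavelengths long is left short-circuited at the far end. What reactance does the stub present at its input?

X_in ≈ -67.8 Ω (capacitive)

βl = 2π × 0.383 = 138°
tan(βl) = -0.904
For a short-circuited stub, Z_in = jZ_0·tan(βl)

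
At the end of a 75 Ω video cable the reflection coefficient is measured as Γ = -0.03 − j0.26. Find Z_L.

Z_L ≈ 61.9 − j34.6 Ω

Z_L = Z_0·(1 + Γ)/(1 − Γ) = 75·(0.97 − j0.26)/(1.03 + j0.26)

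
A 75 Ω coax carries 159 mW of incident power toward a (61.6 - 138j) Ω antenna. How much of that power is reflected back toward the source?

|Γ| = |(-13.4 − j138)/(136.6 − j138)| = 0.714
|Γ|² = 0.51
P_refl = |Γ|²·P_inc = 81.1 mW, P_del = (1 − |Γ|²)·P_inc = 77.9 mW

P_reflected ≈ 81.1 mW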